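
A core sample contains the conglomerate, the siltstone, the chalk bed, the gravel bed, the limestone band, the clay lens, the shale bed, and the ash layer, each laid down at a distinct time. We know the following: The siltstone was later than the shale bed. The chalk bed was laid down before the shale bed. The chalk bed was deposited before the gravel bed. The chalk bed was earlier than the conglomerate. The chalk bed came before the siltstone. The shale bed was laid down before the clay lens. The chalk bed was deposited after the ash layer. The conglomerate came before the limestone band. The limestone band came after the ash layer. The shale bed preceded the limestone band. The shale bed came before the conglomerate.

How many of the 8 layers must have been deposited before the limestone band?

Directly stated before the limestone band: the ash layer, the conglomerate, and the shale bed.
The chalk bed reaches the limestone band via the chalk bed → the conglomerate → the limestone band.
No chain forces the clay lens (or any of the others) ahead of the limestone band.
That's the ash layer, the chalk bed, the conglomerate, and the shale bed — 4 in all.

4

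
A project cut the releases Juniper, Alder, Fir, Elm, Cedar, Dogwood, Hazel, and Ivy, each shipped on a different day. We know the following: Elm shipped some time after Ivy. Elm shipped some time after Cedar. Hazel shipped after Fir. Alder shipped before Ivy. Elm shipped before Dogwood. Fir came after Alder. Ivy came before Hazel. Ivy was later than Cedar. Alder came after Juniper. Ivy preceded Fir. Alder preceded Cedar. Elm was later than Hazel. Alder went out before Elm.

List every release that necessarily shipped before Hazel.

Directly stated before Hazel: Fir and Ivy.
Alder reaches Hazel via Alder → Ivy → Hazel.
Cedar reaches Hazel via Cedar → Ivy → Hazel.
Juniper reaches Hazel via Juniper → Alder → Ivy → Hazel.
No chain forces Elm (or any of the others) ahead of Hazel.

Alder, Cedar, Fir, Ivy, Juniper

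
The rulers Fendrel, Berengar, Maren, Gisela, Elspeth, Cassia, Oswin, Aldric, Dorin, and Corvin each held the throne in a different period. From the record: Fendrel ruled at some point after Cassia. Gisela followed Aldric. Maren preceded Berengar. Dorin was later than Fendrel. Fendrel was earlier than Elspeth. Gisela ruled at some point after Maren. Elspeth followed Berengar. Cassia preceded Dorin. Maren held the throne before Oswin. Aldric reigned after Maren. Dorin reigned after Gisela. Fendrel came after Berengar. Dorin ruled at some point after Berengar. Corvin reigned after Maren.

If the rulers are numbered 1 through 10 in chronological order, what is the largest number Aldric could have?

Aldric must come before Dorin and Gisela — 2 rulers forced after them.
Everything else can be placed before Aldric in some valid order, so Aldric can sit as late as position 10 − 2 = 8.

8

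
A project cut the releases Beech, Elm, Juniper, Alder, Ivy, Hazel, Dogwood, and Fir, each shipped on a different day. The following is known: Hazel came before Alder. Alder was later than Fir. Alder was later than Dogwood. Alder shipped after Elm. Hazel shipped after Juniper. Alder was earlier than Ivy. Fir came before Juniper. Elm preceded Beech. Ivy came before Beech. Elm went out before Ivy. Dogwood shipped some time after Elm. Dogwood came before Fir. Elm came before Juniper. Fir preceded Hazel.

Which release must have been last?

Beech

Every other release has a chain of constraints placing it before Beech, so Beech is last.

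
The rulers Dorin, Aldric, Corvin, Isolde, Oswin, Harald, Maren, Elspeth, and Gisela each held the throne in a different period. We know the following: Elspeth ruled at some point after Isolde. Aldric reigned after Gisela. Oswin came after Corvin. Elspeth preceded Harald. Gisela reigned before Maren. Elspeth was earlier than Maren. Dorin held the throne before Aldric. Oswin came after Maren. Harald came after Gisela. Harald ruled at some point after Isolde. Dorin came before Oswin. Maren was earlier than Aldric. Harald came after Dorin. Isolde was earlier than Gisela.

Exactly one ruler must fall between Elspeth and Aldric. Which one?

Tracing the constraints gives Elspeth → Maren → Aldric, so Maren sits after Elspeth and before Aldric.
No other ruler is forced both after Elspeth and before Aldric.

Maren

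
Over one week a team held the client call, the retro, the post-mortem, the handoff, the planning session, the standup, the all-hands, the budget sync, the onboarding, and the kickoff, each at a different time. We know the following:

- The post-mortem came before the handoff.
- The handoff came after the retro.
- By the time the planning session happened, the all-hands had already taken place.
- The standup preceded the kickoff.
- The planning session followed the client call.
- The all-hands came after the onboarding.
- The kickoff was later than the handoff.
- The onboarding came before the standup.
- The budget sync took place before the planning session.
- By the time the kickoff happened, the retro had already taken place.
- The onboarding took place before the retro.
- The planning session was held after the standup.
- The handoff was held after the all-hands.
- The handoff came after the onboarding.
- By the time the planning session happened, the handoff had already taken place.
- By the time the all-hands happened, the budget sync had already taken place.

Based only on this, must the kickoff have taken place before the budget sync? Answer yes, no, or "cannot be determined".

Tracing the constraints gives the budget sync → the all-hands → the handoff → the kickoff, so the budget sync must come before the kickoff.
That means the kickoff cannot be before the budget sync.

no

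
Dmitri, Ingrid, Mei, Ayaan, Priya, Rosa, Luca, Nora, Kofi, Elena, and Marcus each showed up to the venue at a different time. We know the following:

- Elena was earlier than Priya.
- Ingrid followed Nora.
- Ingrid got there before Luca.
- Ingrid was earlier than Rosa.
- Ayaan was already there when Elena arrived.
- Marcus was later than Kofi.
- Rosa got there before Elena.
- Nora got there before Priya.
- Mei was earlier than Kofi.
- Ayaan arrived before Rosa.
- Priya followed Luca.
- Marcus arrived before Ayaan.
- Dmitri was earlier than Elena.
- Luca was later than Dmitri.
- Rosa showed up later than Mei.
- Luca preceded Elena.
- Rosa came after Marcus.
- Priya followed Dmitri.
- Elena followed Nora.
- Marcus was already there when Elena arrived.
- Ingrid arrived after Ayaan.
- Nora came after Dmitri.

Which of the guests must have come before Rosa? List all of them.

Directly stated before Rosa: Ayaan, Ingrid, Marcus, and Mei.
Dmitri reaches Rosa via Dmitri → Nora → Ingrid → Rosa.
Kofi reaches Rosa via Kofi → Marcus → Rosa.
Nora reaches Rosa via Nora → Ingrid → Rosa.

Ayaan, Dmitri, Ingrid, Kofi, Marcus, Mei, Nora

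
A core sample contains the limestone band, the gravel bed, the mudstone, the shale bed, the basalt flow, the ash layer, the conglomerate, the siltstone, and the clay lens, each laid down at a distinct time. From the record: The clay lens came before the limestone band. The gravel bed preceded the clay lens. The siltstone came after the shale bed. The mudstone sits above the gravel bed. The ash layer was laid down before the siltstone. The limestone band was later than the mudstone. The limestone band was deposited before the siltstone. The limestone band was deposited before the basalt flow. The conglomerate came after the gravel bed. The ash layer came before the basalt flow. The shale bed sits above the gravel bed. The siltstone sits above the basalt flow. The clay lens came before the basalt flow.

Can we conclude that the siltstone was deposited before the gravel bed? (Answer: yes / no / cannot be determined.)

Tracing the constraints gives the gravel bed → the shale bed → the siltstone, so the gravel bed must come before the siltstone.
That means the siltstone cannot be before the gravel bed.

no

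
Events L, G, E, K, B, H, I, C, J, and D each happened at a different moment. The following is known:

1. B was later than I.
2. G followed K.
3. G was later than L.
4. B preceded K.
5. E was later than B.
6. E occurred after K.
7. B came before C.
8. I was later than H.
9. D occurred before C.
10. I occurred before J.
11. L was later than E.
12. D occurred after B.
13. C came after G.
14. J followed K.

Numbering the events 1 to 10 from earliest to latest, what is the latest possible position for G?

G must come before C — 1 event forced after it.
Everything else can be placed before G in some valid order, so G can sit as late as position 10 − 1 = 9.

9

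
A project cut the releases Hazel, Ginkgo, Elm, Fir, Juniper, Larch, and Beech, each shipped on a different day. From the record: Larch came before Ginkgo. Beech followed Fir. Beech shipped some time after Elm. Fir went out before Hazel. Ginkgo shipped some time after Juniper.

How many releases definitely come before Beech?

2

Directly stated before Beech: Elm and Fir.
No chain forces Ginkgo (or any of the others) ahead of Beech.
That's Elm and Fir — 2 in all.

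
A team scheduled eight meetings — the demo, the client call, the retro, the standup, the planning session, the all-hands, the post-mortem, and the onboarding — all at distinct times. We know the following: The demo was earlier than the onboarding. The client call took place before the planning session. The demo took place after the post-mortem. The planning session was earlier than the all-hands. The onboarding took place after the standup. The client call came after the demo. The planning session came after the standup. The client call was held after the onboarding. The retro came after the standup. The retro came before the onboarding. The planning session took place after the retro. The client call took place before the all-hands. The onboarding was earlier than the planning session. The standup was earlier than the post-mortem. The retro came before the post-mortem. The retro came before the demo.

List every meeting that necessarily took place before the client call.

Directly stated before the client call: the demo and the onboarding.
The post-mortem reaches the client call via the post-mortem → the demo → the client call.
The retro reaches the client call via the retro → the demo → the client call.
The standup reaches the client call via the standup → the onboarding → the client call.
No chain forces the planning session (or any of the others) ahead of the client call.

the demo, the onboarding, the post-mortem, the retro, the standup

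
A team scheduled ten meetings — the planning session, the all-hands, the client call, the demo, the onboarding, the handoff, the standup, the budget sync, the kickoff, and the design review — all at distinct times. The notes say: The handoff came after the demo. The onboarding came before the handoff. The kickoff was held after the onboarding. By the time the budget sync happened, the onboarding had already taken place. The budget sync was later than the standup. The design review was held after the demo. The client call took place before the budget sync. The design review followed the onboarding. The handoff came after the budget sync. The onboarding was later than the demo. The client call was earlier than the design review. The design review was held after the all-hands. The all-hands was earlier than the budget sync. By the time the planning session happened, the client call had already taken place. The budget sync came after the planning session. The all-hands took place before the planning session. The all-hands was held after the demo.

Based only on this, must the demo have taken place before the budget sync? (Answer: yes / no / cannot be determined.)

Chain the constraints: the demo → the onboarding → the budget sync. Each link is directly stated, so the demo comes before the budget sync.

yes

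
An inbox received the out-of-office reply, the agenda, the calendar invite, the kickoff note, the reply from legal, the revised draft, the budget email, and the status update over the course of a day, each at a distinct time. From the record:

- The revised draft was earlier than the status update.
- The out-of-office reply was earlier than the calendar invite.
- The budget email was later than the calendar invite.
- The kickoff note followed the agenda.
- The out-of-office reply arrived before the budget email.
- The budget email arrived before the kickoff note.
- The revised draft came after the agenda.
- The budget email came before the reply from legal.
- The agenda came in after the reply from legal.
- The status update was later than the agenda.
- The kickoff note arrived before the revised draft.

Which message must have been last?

Every other message has a chain of constraints placing it before the status update, so the status update is last.

the status update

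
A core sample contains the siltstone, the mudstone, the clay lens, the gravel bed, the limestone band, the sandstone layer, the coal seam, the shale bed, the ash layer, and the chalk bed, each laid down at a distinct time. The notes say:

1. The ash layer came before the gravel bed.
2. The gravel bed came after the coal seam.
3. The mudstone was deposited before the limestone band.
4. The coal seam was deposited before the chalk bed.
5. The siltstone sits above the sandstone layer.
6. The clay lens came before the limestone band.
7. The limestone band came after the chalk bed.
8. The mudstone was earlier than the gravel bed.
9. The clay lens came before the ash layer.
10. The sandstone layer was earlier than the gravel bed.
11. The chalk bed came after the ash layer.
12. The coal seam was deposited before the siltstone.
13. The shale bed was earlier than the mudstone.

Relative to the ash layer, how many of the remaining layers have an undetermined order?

5

Forced before the ash layer: the clay lens; forced after the ash layer: the chalk bed, the gravel bed, and the limestone band.
That leaves the coal seam, the mudstone, the sandstone layer, the shale bed, and the siltstone with no forced order relative to the ash layer — 5.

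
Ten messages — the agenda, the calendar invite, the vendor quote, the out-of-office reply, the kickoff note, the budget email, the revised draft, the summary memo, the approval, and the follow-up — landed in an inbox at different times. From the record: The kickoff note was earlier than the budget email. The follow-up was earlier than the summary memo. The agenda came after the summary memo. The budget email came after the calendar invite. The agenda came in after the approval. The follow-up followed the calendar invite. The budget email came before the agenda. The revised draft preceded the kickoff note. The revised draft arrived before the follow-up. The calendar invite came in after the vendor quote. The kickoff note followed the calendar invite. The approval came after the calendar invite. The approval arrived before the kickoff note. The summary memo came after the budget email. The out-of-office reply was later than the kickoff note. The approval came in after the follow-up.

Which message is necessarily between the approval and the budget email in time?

the kickoff note

Tracing the constraints gives the approval → the kickoff note → the budget email, so the kickoff note sits after the approval and before the budget email.
No other message is forced both after the approval and before the budget email.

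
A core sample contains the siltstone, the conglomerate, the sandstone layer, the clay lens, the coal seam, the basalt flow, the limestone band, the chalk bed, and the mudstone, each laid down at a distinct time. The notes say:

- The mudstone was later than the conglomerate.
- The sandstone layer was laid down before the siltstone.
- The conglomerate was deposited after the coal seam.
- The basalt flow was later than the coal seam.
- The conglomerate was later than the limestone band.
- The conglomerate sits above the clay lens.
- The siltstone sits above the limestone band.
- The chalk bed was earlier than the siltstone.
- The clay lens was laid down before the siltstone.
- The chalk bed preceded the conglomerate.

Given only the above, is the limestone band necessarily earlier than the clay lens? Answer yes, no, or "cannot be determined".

No chain of stated constraints runs from the limestone band to the clay lens, and none runs from the clay lens to the limestone band either.
So the relative order of the limestone band and the clay lens is not fixed by the given facts.

cannot be determined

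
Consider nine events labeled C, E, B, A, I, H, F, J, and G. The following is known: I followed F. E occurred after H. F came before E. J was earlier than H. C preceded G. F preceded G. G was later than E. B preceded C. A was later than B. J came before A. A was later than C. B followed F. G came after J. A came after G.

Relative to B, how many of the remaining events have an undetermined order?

Forced before B: F; forced after B: A, C, and G.
That leaves E, H, I, and J with no forced order relative to B — 4.

4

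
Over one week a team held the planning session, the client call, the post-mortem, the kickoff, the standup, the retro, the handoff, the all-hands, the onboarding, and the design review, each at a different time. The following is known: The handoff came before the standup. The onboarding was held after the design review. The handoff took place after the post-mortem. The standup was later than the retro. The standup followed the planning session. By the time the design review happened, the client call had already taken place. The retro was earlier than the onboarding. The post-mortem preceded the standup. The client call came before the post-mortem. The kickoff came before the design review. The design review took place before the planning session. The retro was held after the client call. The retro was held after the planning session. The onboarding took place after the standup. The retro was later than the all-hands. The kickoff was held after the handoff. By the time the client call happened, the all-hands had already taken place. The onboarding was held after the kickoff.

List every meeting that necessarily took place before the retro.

the all-hands, the client call, the design review, the handoff, the kickoff, the planning session, the post-mortem

Directly stated before the retro: the all-hands, the client call, and the planning session.
The design review reaches the retro via the design review → the planning session → the retro.
The handoff reaches the retro via the handoff → the kickoff → the design review → the planning session → the retro.
The kickoff reaches the retro via the kickoff → the design review → the planning session → the retro.
Likewise the post-mortem reaches the retro by chaining the stated constraints.
No chain forces the onboarding (or any of the others) ahead of the retro.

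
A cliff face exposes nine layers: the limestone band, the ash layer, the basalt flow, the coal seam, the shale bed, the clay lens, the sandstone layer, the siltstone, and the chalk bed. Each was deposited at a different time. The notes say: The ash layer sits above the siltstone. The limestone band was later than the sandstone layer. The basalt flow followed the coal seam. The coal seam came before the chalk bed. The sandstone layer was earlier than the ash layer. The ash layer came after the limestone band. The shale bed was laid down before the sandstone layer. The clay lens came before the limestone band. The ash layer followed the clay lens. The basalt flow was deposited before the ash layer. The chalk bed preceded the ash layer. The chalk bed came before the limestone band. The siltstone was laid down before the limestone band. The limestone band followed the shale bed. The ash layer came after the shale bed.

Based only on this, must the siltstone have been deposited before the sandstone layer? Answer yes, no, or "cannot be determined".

No chain of stated constraints runs from the siltstone to the sandstone layer, and none runs from the sandstone layer to the siltstone either.
So the relative order of the siltstone and the sandstone layer is not fixed by the given facts.

cannot be determined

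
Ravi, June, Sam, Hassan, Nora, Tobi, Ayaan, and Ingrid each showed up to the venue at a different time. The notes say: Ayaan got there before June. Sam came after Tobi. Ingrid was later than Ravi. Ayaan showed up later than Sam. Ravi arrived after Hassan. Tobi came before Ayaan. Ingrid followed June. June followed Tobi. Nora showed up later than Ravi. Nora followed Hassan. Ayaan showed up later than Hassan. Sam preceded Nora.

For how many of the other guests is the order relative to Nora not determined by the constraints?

Forced before Nora: Hassan, Ravi, Sam, and Tobi.
That leaves Ayaan, Ingrid, and June with no forced order relative to Nora — 3.

3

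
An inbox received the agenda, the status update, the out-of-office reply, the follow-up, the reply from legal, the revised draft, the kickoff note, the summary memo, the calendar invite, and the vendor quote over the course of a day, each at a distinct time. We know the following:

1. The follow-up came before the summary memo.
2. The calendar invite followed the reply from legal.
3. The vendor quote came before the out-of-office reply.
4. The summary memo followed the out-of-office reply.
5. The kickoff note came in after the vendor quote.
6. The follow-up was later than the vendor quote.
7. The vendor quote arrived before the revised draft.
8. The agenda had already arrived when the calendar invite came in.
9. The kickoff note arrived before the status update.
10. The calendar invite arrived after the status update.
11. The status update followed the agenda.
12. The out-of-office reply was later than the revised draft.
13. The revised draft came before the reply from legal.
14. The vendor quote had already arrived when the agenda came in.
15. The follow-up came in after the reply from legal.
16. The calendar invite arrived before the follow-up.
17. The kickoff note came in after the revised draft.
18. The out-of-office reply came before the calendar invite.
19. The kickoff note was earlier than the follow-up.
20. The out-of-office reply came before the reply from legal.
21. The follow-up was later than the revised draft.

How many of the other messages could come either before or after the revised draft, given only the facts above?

1

Forced before the revised draft: the vendor quote; forced after the revised draft: the calendar invite, the follow-up, the kickoff note, the out-of-office reply, the reply from legal, the status update, and the summary memo.
That leaves the agenda with no forced order relative to the revised draft — 1.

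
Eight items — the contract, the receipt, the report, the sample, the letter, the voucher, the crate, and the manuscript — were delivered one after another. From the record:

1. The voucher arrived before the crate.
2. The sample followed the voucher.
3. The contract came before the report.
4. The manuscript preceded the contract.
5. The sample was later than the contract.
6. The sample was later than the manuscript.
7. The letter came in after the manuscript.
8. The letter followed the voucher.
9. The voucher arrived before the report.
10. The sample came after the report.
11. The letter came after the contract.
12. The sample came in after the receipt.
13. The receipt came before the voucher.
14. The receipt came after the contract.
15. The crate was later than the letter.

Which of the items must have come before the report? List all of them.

the contract, the manuscript, the receipt, the voucher

Directly stated before the report: the contract and the voucher.
The manuscript reaches the report via the manuscript → the contract → the report.
The receipt reaches the report via the receipt → the voucher → the report.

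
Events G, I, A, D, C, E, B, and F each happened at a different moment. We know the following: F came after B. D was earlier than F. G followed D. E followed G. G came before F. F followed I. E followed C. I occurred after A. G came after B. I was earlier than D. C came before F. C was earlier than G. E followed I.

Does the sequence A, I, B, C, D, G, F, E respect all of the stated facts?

yes

Check each stated constraint against the proposed order — e.g. I is ahead of F; I is ahead of E. Every pair is in the required order; nothing is violated.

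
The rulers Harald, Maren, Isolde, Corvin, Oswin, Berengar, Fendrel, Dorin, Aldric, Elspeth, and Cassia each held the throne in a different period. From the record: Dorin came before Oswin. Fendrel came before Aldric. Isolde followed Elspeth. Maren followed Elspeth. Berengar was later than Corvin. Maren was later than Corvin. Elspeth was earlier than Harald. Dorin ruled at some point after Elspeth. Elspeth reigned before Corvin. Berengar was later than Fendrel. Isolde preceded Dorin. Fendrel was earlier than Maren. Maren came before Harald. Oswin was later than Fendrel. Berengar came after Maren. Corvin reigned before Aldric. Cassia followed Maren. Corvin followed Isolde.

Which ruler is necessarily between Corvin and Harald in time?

Maren

Tracing the constraints gives Corvin → Maren → Harald, so Maren sits after Corvin and before Harald.
No other ruler is forced both after Corvin and before Harald.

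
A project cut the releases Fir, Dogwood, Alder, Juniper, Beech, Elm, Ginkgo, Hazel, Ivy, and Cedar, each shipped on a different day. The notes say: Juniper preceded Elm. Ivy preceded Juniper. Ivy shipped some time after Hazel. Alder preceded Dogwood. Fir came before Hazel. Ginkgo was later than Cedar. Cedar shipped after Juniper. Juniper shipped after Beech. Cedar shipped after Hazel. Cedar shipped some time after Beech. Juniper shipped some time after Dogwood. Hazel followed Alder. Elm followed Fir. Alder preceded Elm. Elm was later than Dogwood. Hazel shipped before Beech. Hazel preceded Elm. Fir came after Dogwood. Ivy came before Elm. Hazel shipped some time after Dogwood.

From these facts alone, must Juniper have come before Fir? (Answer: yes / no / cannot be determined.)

Tracing the constraints gives Fir → Hazel → Ivy → Juniper, so Fir must come before Juniper.
That means Juniper cannot be before Fir.

no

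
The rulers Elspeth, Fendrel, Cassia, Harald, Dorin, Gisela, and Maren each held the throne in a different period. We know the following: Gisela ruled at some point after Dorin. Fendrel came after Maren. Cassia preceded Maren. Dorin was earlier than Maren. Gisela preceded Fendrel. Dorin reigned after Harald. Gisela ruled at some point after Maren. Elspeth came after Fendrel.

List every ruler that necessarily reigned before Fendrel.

Cassia, Dorin, Gisela, Harald, Maren

Directly stated before Fendrel: Gisela and Maren.
Cassia reaches Fendrel via Cassia → Maren → Fendrel.
Dorin reaches Fendrel via Dorin → Maren → Fendrel.
Harald reaches Fendrel via Harald → Dorin → Maren → Fendrel.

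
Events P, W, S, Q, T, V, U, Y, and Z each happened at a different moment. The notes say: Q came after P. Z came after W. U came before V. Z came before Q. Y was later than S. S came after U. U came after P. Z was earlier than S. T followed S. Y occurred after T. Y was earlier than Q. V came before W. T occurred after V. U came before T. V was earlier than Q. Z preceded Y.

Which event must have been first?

P has a chain of constraints placing it before every other event, so P must be first.

P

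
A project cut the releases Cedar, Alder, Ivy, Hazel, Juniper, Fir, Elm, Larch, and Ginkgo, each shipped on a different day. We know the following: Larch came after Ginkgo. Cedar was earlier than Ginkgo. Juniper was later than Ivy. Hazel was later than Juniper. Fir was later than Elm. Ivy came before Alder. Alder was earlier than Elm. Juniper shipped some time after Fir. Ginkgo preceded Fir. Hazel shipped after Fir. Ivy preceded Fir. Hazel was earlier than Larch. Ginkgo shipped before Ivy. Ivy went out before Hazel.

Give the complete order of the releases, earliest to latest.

Cedar, Ginkgo, Ivy, Alder, Elm, Fir, Juniper, Hazel, Larch

The constraints fix every adjacent pair, so only one ordering works:
Cedar → Ginkgo → Ivy → Alder → Elm → Fir → Juniper → Hazel → Larch.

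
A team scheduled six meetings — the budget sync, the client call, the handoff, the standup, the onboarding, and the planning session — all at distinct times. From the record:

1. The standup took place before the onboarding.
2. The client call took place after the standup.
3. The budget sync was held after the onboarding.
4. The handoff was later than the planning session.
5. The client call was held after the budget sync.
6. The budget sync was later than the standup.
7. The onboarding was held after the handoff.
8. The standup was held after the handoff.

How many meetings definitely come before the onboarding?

3

Directly stated before the onboarding: the handoff and the standup.
The planning session reaches the onboarding via the planning session → the handoff → the onboarding.
No chain forces the client call (or any of the others) ahead of the onboarding.
That's the handoff, the planning session, and the standup — 3 in all.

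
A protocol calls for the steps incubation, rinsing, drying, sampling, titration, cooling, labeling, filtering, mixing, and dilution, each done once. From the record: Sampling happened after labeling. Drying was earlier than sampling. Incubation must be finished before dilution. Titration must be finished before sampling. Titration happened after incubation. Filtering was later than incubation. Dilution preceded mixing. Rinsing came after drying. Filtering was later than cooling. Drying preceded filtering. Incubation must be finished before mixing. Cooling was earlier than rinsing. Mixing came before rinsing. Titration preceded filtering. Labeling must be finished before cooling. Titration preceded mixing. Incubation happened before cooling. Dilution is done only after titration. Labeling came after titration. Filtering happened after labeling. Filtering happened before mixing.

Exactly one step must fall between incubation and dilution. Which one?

titration

Tracing the constraints gives incubation → titration → dilution, so titration sits after incubation and before dilution.
No other step is forced both after incubation and before dilution.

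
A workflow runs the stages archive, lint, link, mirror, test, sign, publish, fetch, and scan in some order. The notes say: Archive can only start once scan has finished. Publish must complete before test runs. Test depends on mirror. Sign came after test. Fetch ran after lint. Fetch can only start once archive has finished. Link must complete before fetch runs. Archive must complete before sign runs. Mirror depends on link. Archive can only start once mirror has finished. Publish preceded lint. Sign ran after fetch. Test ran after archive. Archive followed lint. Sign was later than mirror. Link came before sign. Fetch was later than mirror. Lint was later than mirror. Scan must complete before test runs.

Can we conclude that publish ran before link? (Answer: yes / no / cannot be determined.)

No chain of stated constraints runs from publish to link, and none runs from link to publish either.
So the relative order of publish and link is not fixed by the given facts.

cannot be determined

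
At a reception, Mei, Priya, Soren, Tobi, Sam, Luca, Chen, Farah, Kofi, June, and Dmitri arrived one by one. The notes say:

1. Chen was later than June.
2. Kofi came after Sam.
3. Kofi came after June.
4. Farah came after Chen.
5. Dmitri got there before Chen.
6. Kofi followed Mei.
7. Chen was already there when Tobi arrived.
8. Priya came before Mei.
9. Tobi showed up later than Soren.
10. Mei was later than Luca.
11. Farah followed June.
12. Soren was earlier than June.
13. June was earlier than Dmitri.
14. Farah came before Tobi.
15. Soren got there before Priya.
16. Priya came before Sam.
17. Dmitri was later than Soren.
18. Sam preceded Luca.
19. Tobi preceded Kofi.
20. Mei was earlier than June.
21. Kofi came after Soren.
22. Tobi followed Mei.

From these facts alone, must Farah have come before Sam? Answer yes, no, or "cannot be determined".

no

Tracing the constraints gives Sam → Luca → Mei → June → Farah, so Sam must come before Farah.
That means Farah cannot be before Sam.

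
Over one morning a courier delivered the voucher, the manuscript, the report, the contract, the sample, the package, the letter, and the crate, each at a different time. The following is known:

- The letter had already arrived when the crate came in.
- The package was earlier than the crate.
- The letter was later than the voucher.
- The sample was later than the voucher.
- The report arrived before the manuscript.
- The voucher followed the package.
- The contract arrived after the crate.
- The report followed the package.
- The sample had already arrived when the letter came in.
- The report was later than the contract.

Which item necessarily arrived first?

the package

The package has a chain of constraints placing it before every other item, so the package must be first.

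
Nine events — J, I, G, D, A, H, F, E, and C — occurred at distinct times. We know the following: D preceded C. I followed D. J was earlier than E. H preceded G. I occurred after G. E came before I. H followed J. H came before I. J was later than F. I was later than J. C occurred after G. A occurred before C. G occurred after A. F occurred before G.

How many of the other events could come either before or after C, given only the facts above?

2

Forced before C: A, D, F, G, H, and J.
That leaves E and I with no forced order relative to C — 2.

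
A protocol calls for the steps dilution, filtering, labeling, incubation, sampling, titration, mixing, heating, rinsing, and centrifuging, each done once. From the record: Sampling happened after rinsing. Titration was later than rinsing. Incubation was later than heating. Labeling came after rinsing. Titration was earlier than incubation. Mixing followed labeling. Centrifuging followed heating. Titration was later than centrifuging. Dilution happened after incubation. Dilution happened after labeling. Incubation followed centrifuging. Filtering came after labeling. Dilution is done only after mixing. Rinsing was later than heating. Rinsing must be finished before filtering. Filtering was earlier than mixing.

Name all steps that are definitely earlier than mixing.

Directly stated before mixing: filtering and labeling.
Heating reaches mixing via heating → rinsing → labeling → mixing.
Rinsing reaches mixing via rinsing → labeling → mixing.

filtering, heating, labeling, rinsing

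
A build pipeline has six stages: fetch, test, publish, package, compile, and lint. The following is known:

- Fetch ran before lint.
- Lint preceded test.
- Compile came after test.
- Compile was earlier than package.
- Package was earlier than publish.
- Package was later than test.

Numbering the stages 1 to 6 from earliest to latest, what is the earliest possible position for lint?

Fetch must come before lint — 1 forced predecessor.
Nothing else is forced ahead of lint, so its earliest slot is position 1 + 1 = 2.

2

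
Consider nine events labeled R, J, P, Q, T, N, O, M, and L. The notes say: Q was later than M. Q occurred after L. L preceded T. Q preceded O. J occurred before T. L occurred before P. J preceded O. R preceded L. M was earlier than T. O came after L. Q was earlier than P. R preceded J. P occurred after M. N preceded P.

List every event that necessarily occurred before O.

Directly stated before O: J, L, and Q.
M reaches O via M → Q → O.
R reaches O via R → J → O.
No chain forces N (or any of the others) ahead of O.

J, L, M, Q, R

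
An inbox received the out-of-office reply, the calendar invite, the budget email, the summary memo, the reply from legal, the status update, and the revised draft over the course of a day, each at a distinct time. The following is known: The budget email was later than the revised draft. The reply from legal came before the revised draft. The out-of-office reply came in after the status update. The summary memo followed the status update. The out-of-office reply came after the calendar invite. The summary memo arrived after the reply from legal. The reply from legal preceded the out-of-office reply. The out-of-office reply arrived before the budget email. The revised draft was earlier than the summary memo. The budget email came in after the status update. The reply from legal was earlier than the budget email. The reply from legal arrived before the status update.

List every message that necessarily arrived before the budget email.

Directly stated before the budget email: the out-of-office reply, the reply from legal, the revised draft, and the status update.
The calendar invite reaches the budget email via the calendar invite → the out-of-office reply → the budget email.
No chain forces the summary memo ahead of the budget email.

the calendar invite, the out-of-office reply, the reply from legal, the revised draft, the status update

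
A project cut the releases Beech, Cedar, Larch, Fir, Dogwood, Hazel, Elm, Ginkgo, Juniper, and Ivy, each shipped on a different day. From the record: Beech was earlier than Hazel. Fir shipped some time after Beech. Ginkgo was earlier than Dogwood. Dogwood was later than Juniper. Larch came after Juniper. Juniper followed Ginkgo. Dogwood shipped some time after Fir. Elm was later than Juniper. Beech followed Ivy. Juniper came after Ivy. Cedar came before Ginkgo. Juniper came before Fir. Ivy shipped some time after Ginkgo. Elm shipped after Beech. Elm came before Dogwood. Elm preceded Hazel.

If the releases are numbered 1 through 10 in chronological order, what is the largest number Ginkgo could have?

2

Ginkgo must come before Beech, Dogwood, Elm, Fir, Hazel, Ivy, Juniper, and Larch — 8 releases forced after it.
Everything else can be placed before Ginkgo in some valid order, so Ginkgo can sit as late as position 10 − 8 = 2.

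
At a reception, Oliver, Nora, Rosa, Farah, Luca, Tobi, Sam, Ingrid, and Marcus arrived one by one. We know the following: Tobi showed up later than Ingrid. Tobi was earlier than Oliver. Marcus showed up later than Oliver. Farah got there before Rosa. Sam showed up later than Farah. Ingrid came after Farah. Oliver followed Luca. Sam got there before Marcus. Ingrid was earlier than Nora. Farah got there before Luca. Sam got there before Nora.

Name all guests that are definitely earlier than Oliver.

Farah, Ingrid, Luca, Tobi

Directly stated before Oliver: Luca and Tobi.
Farah reaches Oliver via Farah → Luca → Oliver.
Ingrid reaches Oliver via Ingrid → Tobi → Oliver.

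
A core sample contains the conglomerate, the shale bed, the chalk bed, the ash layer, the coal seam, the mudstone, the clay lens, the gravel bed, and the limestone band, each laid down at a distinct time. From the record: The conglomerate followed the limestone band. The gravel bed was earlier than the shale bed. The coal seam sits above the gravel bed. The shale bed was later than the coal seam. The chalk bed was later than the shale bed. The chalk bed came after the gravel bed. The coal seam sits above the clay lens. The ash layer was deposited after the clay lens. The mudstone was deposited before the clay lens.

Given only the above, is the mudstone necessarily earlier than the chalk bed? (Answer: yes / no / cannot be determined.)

Chain the constraints: the mudstone → the clay lens → the coal seam → the shale bed → the chalk bed. Each link is directly stated, so the mudstone comes before the chalk bed.

yes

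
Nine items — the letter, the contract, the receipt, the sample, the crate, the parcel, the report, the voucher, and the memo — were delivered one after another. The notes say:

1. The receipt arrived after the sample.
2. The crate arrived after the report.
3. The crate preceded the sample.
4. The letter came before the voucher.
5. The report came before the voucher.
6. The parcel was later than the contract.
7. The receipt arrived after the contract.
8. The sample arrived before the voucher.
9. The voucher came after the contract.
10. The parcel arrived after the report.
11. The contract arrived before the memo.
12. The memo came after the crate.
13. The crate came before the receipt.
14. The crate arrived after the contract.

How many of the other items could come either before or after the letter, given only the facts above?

Forced after the letter: the voucher.
That leaves the contract, the crate, the memo, the parcel, the receipt, the report, and the sample with no forced order relative to the letter — 7.

7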